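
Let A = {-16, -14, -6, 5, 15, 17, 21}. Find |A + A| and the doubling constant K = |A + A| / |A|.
K = |A + A| / |A| = 26/7

Enumerate A + A = {a + b : a, b ∈ A}. With |A| = 7, there are |A|^2 = 49 ordered sum pairs; collecting distinct values, A + A = {-32, -30, -28, -22, -20, -12, -11, -9, -1, 1, 3, 5, 7, 9, 10, 11, 15, 20, 22, 26, 30, 32, 34, 36, 38, 42}, so |A + A| = 26. Thus K = 26/7. For comparison, the minimum possible |A + A| over all 7-element sets is 2·7 − 1 = 13 (so min K = 13/7), attained only by arithmetic progressions.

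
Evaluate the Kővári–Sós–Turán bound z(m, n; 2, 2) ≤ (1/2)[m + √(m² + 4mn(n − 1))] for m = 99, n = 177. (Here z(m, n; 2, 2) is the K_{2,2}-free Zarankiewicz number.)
z(99, 177; 2, 2) ≤ (1/2)[99 + √(99² + 4·99·177·176)] = (1/2)[99 + √12345993] = 1806.3433

Kővári–Sós–Turán: let r_1, ..., r_99 be the row sums and z = Σ r_i the total number of 1s. Each pair of columns can share at most one row with both entries 1 (else a 2×2 all-ones block appears), so Σ_i C(r_i, 2) ≤ C(177, 2) = 15576. By convexity Σ_i C(r_i, 2) ≥ 99·C(z/99, 2) = z(z − 99)/(2·99), giving z² − 99z − 99·177·176 ≤ 0 and hence z ≤ (1/2)[99 + √(9801 + 4·3084048)] = (1/2)[99 + √12345993] ≈ (1/2)(99 + 3513.6865) = 1806.3433.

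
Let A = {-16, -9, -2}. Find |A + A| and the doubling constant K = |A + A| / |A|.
K = |A + A| / |A| = 5/3

Enumerate A + A = {a + b : a, b ∈ A}. With |A| = 3, there are |A|^2 = 9 ordered sum pairs; collecting distinct values, A + A = {-32, -25, -18, -11, -4}, so |A + A| = 5. Thus K = 5/3. Here |A + A| = 2|A| − 1 = 5, the minimum possible — so K = 5/3 is minimal, which holds iff A is an arithmetic progression.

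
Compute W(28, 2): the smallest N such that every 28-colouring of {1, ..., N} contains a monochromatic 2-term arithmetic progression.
W(28, 2) = 28 + 1 = 29

A 2-term AP is any pair of integers, so a monochromatic 2-AP exists iff some colour is used at least twice. With 28 colours, the colouring i ↦ i on {1, ..., 28} uses each colour once, avoiding any monochromatic pair, so W(28, 2) > 28. For {1, ..., 29}, pigeonhole forces two integers of the same colour, which form a monochromatic 2-AP. Hence W(28, 2) = 29.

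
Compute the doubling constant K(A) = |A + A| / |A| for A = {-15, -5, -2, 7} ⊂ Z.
K = |A + A| / |A| = 10/4 = 5/2

Enumerate A + A = {a + b : a, b ∈ A}. With |A| = 4, there are |A|^2 = 16 ordered sum pairs; collecting distinct values, A + A = {-30, -20, -17, -10, -8, -7, -4, 2, 5, 14}, so |A + A| = 10. Thus K = 10/4 = 5/2. For comparison, the minimum possible |A + A| over all 4-element sets is 2·4 − 1 = 7 (so min K = 7/4), attained only by arithmetic progressions.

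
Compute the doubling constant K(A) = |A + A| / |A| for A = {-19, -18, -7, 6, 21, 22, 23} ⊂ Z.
K = |A + A| / |A| = 25/7

Enumerate A + A = {a + b : a, b ∈ A}. With |A| = 7, there are |A|^2 = 49 ordered sum pairs; collecting distinct values, A + A = {-38, -37, -36, -26, -25, -14, -13, -12, -1, 2, 3, 4, 5, 12, 14, 15, 16, 27, 28, 29, 42, 43, 44, 45, 46}, so |A + A| = 25. Thus K = 25/7. For comparison, the minimum possible |A + A| over all 7-element sets is 2·7 − 1 = 13 (so min K = 13/7), attained only by arithmetic progressions.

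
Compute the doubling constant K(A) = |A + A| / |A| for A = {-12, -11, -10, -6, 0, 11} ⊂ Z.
K = |A + A| / |A| = 18/6 = 3

Enumerate A + A = {a + b : a, b ∈ A}. With |A| = 6, there are |A|^2 = 36 ordered sum pairs; collecting distinct values, A + A = {-24, -23, -22, -21, -20, -18, -17, -16, -12, -11, -10, -6, -1, 0, 1, 5, 11, 22}, so |A + A| = 18. Thus K = 18/6 = 3. For comparison, the minimum possible |A + A| over all 6-element sets is 2·6 − 1 = 11 (so min K = 11/6), attained only by arithmetic progressions.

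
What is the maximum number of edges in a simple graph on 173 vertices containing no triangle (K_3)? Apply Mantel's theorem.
ex(173, K_3) = ⌊173^2/4⌋ = 7482

Mantel (1907): a triangle-free graph on n vertices has at most ⌊n^2/4⌋ edges, with equality for the complete bipartite graph K_{⌊n/2⌋, ⌈n/2⌉}. For n = 173: ⌊173^2/4⌋ = ⌊29929/4⌋ = 7482. The extremal graph is K_{86, 87}, which has 86·87 = 7482 edges.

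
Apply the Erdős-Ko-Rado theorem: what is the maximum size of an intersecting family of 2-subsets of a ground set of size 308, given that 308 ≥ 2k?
max |F| = C(307, 1) = 307

Erdős-Ko-Rado (1961): when n ≥ 2k, max |F| = C(n−1, k−1). The bound is attained by the star {A : i ∈ A} for any fixed i ∈ [n]. Here C(308−1, 2−1) = C(307, 1) = 307.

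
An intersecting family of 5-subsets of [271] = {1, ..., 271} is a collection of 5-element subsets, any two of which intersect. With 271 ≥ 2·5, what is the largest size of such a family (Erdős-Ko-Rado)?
max |F| = C(270, 4) = 216546345

Erdős-Ko-Rado (1961): when n ≥ 2k, max |F| = C(n−1, k−1). The bound is attained by the star {A : i ∈ A} for any fixed i ∈ [n]. Here C(271−1, 5−1) = C(270, 4) = 216546345.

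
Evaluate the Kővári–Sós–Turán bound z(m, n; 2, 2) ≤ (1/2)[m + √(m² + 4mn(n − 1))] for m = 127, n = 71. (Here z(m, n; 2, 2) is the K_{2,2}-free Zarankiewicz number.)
z(127, 71; 2, 2) ≤ (1/2)[127 + √(127² + 4·127·71·70)] = (1/2)[127 + √2540889] = 860.5083

Kővári–Sós–Turán: let r_1, ..., r_127 be the row sums and z = Σ r_i the total number of 1s. Each pair of columns can share at most one row with both entries 1 (else a 2×2 all-ones block appears), so Σ_i C(r_i, 2) ≤ C(71, 2) = 2485. By convexity Σ_i C(r_i, 2) ≥ 127·C(z/127, 2) = z(z − 127)/(2·127), giving z² − 127z − 127·71·70 ≤ 0 and hence z ≤ (1/2)[127 + √(16129 + 4·631190)] = (1/2)[127 + √2540889] ≈ (1/2)(127 + 1594.0166) = 860.5083.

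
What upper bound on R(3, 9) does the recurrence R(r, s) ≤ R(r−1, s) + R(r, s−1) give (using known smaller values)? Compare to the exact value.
R(3, 9) ≤ R(2, 9) + R(3, 8) = 9 + 28 = 37; exact value R(3, 9) = 36.

The Erdős–Szekeres recurrence R(r, s) ≤ R(r−1, s) + R(r, s−1) applied to (r, s) = (3, 9) gives
  R(3, 9) ≤ R(2, 9) + R(3, 8) = 9 + 28 = 37.
(Recall R(2, k) = k and R is symmetric.) The recurrence is not tight here (it gives 37, but the exact value is R(3, 9) = 36); the tight upper bound requires a sharper argument than the simple recurrence, combined with a lower-bound construction on K_{35}.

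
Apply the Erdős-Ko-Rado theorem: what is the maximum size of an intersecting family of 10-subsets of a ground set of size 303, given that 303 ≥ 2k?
max |F| = C(302, 9) = 51054804739588650

Erdős-Ko-Rado (1961): when n ≥ 2k, max |F| = C(n−1, k−1). The bound is attained by the star {A : i ∈ A} for any fixed i ∈ [n]. Here C(303−1, 10−1) = C(302, 9) = 51054804739588650.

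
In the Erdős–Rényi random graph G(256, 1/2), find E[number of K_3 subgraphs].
E[# K_3] = C(256, 3) · (1/2)^C(3, 2) = 2763520 / 2^3 = 345440

For each 3-subset S of vertices (there are C(256, 3) = 2763520 such S), let X_S = 1 if S induces a K_3 (all C(3, 2) = 3 edges present). Then P(X_S = 1) = (1/2)^3 = 1/8. By linearity of expectation, E[# K_3] = C(256, 3) · (1/2)^3 = 2763520 / 8 = 345440.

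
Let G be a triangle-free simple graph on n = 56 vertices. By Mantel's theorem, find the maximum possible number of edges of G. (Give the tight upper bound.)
ex(56, K_3) = ⌊56^2/4⌋ = 784

Mantel (1907): a triangle-free graph on n vertices has at most ⌊n^2/4⌋ edges, with equality for the complete bipartite graph K_{⌊n/2⌋, ⌈n/2⌉}. For n = 56: ⌊56^2/4⌋ = ⌊3136/4⌋ = 784. The extremal graph is K_{28, 28}, which has 28·28 = 784 edges.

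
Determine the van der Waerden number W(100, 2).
W(100, 2) = 100 + 1 = 101

A 2-term AP is any pair of integers, so a monochromatic 2-AP exists iff some colour is used at least twice. With 100 colours, the colouring i ↦ i on {1, ..., 100} uses each colour once, avoiding any monochromatic pair, so W(100, 2) > 100. For {1, ..., 101}, pigeonhole forces two integers of the same colour, which form a monochromatic 2-AP. Hence W(100, 2) = 101.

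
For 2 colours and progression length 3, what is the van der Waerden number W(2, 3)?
W(2, 3) = 9

Lower bound: the 2-colouring RRBBRRBB of {1, ..., 8} (R at positions {1, 2, 5, 6}, B at {3, 4, 7, 8}) contains no monochromatic 3-term AP, so W(2, 3) > 8. Upper bound: a case analysis on any 2-colouring of {1, ..., 9} forces such an AP. Hence W(2, 3) = 9.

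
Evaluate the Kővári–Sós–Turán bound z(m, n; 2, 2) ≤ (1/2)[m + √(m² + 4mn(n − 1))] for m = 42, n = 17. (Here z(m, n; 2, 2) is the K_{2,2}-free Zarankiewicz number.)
z(42, 17; 2, 2) ≤ (1/2)[42 + √(42² + 4·42·17·16)] = (1/2)[42 + √47460] = 129.9266

Kővári–Sós–Turán: let r_1, ..., r_42 be the row sums and z = Σ r_i the total number of 1s. Each pair of columns can share at most one row with both entries 1 (else a 2×2 all-ones block appears), so Σ_i C(r_i, 2) ≤ C(17, 2) = 136. By convexity Σ_i C(r_i, 2) ≥ 42·C(z/42, 2) = z(z − 42)/(2·42), giving z² − 42z − 42·17·16 ≤ 0 and hence z ≤ (1/2)[42 + √(1764 + 4·11424)] = (1/2)[42 + √47460] ≈ (1/2)(42 + 217.8532) = 129.9266.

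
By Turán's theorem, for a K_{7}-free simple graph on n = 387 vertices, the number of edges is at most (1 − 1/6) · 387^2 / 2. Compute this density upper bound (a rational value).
Turán density bound = (5/6) · 387^2/2 = 249615/4 ≈ 62403.75

Turán's theorem: ex(n, K_{r+1}) is achieved by the complete r-partite Turán graph T(n, r) with parts as balanced as possible, and is at most (1 − 1/r) · n^2/2. For r = 6, n = 387: the density bound is (5/6) · 149769/2 = 249615/4 ≈ 62403.75. The integer-valued extremum is e(T(387, 6)) = 62403, which is strictly less than the density bound 249615/4 since 6 ∤ 387 (the parts of T(387, 6) cannot all be equal).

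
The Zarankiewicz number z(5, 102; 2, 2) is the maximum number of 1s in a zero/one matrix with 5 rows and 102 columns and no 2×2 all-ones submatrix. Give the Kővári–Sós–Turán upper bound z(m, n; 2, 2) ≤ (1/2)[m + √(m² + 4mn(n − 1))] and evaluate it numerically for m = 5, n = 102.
z(5, 102; 2, 2) ≤ (1/2)[5 + √(5² + 4·5·102·101)] = (1/2)[5 + √206065] = 229.4719

Kővári–Sós–Turán: let r_1, ..., r_5 be the row sums and z = Σ r_i the total number of 1s. Each pair of columns can share at most one row with both entries 1 (else a 2×2 all-ones block appears), so Σ_i C(r_i, 2) ≤ C(102, 2) = 5151. By convexity Σ_i C(r_i, 2) ≥ 5·C(z/5, 2) = z(z − 5)/(2·5), giving z² − 5z − 5·102·101 ≤ 0 and hence z ≤ (1/2)[5 + √(25 + 4·51510)] = (1/2)[5 + √206065] ≈ (1/2)(5 + 453.9438) = 229.4719.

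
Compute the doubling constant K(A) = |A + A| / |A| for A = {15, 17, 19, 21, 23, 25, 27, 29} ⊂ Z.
K = |A + A| / |A| = 15/8

Enumerate A + A = {a + b : a, b ∈ A}. With |A| = 8, there are |A|^2 = 64 ordered sum pairs; collecting distinct values, A + A = {30, 32, 34, 36, 38, 40, 42, 44, 46, 48, 50, 52, 54, 56, 58}, so |A + A| = 15. Thus K = 15/8. Here |A + A| = 2|A| − 1 = 15, the minimum possible — so K = 15/8 is minimal, which holds iff A is an arithmetic progression.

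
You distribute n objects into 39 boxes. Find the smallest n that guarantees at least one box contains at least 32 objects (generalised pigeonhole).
n = (32 − 1)·39 + 1 = 1210

By the generalised pigeonhole principle, to guarantee some box contains ≥ r objects we need more than (r − 1) · k objects total. Threshold: n = (r − 1) · k + 1. With r = 32 and k = 39: n = 31 · 39 + 1 = 1209 + 1 = 1210. For n = 1209 = 31 · 39, we can put exactly 31 objects in every box, avoiding 32 in any single one — so 1210 is tight.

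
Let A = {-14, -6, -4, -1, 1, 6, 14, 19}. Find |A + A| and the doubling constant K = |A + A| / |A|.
K = |A + A| / |A| = 27/8

Enumerate A + A = {a + b : a, b ∈ A}. With |A| = 8, there are |A|^2 = 64 ordered sum pairs; collecting distinct values, A + A = {-28, -20, -18, -15, -13, -12, -10, -8, -7, -5, -3, -2, 0, 2, 5, 7, 8, 10, 12, 13, 15, 18, 20, 25, 28, 33, 38}, so |A + A| = 27. Thus K = 27/8. For comparison, the minimum possible |A + A| over all 8-element sets is 2·8 − 1 = 15 (so min K = 15/8), attained only by arithmetic progressions.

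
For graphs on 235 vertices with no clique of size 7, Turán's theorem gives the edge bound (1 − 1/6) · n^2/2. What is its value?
Turán density bound = (5/6) · 235^2/2 = 276125/12 ≈ 23010.4167

Turán's theorem: ex(n, K_{r+1}) is achieved by the complete r-partite Turán graph T(n, r) with parts as balanced as possible, and is at most (1 − 1/r) · n^2/2. For r = 6, n = 235: the density bound is (5/6) · 55225/2 = 276125/12 ≈ 23010.4167. The integer-valued extremum is e(T(235, 6)) = 23010, which is strictly less than the density bound 276125/12 since 6 ∤ 235 (the parts of T(235, 6) cannot all be equal).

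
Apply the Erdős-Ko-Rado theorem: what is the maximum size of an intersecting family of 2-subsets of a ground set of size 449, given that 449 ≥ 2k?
max |F| = C(448, 1) = 448

The Erdős-Ko-Rado theorem states: for n ≥ 2k, an intersecting family of k-subsets of an n-element set has size at most C(n − 1, k − 1), with equality for 'star' families {A ⊆ [n] : |A| = k, i ∈ A} (fix an element i). For n = 449, k = 2: C(448, 1) = 448.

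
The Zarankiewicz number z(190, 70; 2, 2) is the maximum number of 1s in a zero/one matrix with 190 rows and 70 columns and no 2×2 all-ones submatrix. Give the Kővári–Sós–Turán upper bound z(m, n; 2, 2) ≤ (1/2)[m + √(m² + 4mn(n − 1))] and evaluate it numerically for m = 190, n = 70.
z(190, 70; 2, 2) ≤ (1/2)[190 + √(190² + 4·190·70·69)] = (1/2)[190 + √3706900] = 1057.6656

Kővári–Sós–Turán: let r_1, ..., r_190 be the row sums and z = Σ r_i the total number of 1s. Each pair of columns can share at most one row with both entries 1 (else a 2×2 all-ones block appears), so Σ_i C(r_i, 2) ≤ C(70, 2) = 2415. By convexity Σ_i C(r_i, 2) ≥ 190·C(z/190, 2) = z(z − 190)/(2·190), giving z² − 190z − 190·70·69 ≤ 0 and hence z ≤ (1/2)[190 + √(36100 + 4·917700)] = (1/2)[190 + √3706900] ≈ (1/2)(190 + 1925.3311) = 1057.6656.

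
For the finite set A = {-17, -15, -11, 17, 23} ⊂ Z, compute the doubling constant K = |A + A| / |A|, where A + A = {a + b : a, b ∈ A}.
K = |A + A| / |A| = 14/5

Enumerate A + A = {a + b : a, b ∈ A}. With |A| = 5, there are |A|^2 = 25 ordered sum pairs; collecting distinct values, A + A = {-34, -32, -30, -28, -26, -22, 0, 2, 6, 8, 12, 34, 40, 46}, so |A + A| = 14. Thus K = 14/5. For comparison, the minimum possible |A + A| over all 5-element sets is 2·5 − 1 = 9 (so min K = 9/5), attained only by arithmetic progressions.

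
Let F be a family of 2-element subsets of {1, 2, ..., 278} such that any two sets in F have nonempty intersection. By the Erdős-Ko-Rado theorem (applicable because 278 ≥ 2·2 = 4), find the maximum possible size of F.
max |F| = C(277, 1) = 277

Erdős-Ko-Rado (1961): when n ≥ 2k, max |F| = C(n−1, k−1). The bound is attained by the star {A : i ∈ A} for any fixed i ∈ [n]. Here C(278−1, 2−1) = C(277, 1) = 277.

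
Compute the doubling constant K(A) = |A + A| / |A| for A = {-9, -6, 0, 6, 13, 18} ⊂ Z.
K = |A + A| / |A| = 19/6

Enumerate A + A = {a + b : a, b ∈ A}. With |A| = 6, there are |A|^2 = 36 ordered sum pairs; collecting distinct values, A + A = {-18, -15, -12, -9, -6, -3, 0, 4, 6, 7, 9, 12, 13, 18, 19, 24, 26, 31, 36}, so |A + A| = 19. Thus K = 19/6. For comparison, the minimum possible |A + A| over all 6-element sets is 2·6 − 1 = 11 (so min K = 11/6), attained only by arithmetic progressions.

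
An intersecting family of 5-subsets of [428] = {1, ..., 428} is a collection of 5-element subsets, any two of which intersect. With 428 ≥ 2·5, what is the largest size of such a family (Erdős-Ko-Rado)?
max |F| = C(427, 4) = 1365780850

Erdős-Ko-Rado (1961): when n ≥ 2k, max |F| = C(n−1, k−1). The bound is attained by the star {A : i ∈ A} for any fixed i ∈ [n]. Here C(428−1, 5−1) = C(427, 4) = 1365780850.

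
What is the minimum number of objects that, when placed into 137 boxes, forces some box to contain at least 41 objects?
n = (41 − 1)·137 + 1 = 5481

By the generalised pigeonhole principle, to guarantee some box contains ≥ r objects we need more than (r − 1) · k objects total. Threshold: n = (r − 1) · k + 1. With r = 41 and k = 137: n = 40 · 137 + 1 = 5480 + 1 = 5481. For n = 5480 = 40 · 137, we can put exactly 40 objects in every box, avoiding 41 in any single one — so 5481 is tight.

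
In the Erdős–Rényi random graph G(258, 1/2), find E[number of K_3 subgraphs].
E[# K_3] = C(258, 3) · (1/2)^C(3, 2) = 2829056 / 2^3 = 353632

For each 3-subset S of vertices (there are C(258, 3) = 2829056 such S), let X_S = 1 if S induces a K_3 (all C(3, 2) = 3 edges present). Then P(X_S = 1) = (1/2)^3 = 1/8. By linearity of expectation, E[# K_3] = C(258, 3) · (1/2)^3 = 2829056 / 8 = 353632.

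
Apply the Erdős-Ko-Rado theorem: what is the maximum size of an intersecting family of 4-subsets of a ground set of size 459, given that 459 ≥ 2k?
max |F| = C(458, 3) = 15907256

The Erdős-Ko-Rado theorem states: for n ≥ 2k, an intersecting family of k-subsets of an n-element set has size at most C(n − 1, k − 1), with equality for 'star' families {A ⊆ [n] : |A| = k, i ∈ A} (fix an element i). For n = 459, k = 4: C(458, 3) = 15907256.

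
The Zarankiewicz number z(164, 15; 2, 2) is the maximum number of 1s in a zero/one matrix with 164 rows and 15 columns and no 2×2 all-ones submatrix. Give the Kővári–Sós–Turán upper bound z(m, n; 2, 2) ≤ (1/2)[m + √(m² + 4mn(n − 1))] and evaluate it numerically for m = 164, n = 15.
z(164, 15; 2, 2) ≤ (1/2)[164 + √(164² + 4·164·15·14)] = (1/2)[164 + √164656] = 284.8891

Kővári–Sós–Turán: let r_1, ..., r_164 be the row sums and z = Σ r_i the total number of 1s. Each pair of columns can share at most one row with both entries 1 (else a 2×2 all-ones block appears), so Σ_i C(r_i, 2) ≤ C(15, 2) = 105. By convexity Σ_i C(r_i, 2) ≥ 164·C(z/164, 2) = z(z − 164)/(2·164), giving z² − 164z − 164·15·14 ≤ 0 and hence z ≤ (1/2)[164 + √(26896 + 4·34440)] = (1/2)[164 + √164656] ≈ (1/2)(164 + 405.7783) = 284.8891.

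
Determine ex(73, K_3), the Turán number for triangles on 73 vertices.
ex(73, K_3) = ⌊73^2/4⌋ = 1332

Mantel (1907): a triangle-free graph on n vertices has at most ⌊n^2/4⌋ edges, with equality for the complete bipartite graph K_{⌊n/2⌋, ⌈n/2⌉}. For n = 73: ⌊73^2/4⌋ = ⌊5329/4⌋ = 1332. The extremal graph is K_{36, 37}, which has 36·37 = 1332 edges.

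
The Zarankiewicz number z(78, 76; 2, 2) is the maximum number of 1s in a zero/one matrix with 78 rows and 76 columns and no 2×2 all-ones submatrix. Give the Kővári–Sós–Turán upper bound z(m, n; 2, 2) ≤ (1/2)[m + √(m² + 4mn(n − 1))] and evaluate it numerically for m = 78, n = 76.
z(78, 76; 2, 2) ≤ (1/2)[78 + √(78² + 4·78·76·75)] = (1/2)[78 + √1784484] = 706.9229

Kővári–Sós–Turán: let r_1, ..., r_78 be the row sums and z = Σ r_i the total number of 1s. Each pair of columns can share at most one row with both entries 1 (else a 2×2 all-ones block appears), so Σ_i C(r_i, 2) ≤ C(76, 2) = 2850. By convexity Σ_i C(r_i, 2) ≥ 78·C(z/78, 2) = z(z − 78)/(2·78), giving z² − 78z − 78·76·75 ≤ 0 and hence z ≤ (1/2)[78 + √(6084 + 4·444600)] = (1/2)[78 + √1784484] ≈ (1/2)(78 + 1335.8458) = 706.9229.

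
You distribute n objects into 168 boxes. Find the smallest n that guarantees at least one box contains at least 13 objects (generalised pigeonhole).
n = (13 − 1)·168 + 1 = 2017

By the generalised pigeonhole principle, to guarantee some box contains ≥ r objects we need more than (r − 1) · k objects total. Threshold: n = (r − 1) · k + 1. With r = 13 and k = 168: n = 12 · 168 + 1 = 2016 + 1 = 2017. For n = 2016 = 12 · 168, we can put exactly 12 objects in every box, avoiding 13 in any single one — so 2017 is tight.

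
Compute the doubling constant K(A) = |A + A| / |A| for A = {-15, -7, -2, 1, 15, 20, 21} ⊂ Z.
K = |A + A| / |A| = 26/7

Enumerate A + A = {a + b : a, b ∈ A}. With |A| = 7, there are |A|^2 = 49 ordered sum pairs; collecting distinct values, A + A = {-30, -22, -17, -14, -9, -6, -4, -1, 0, 2, 5, 6, 8, 13, 14, 16, 18, 19, 21, 22, 30, 35, 36, 40, 41, 42}, so |A + A| = 26. Thus K = 26/7. For comparison, the minimum possible |A + A| over all 7-element sets is 2·7 − 1 = 13 (so min K = 13/7), attained only by arithmetic progressions.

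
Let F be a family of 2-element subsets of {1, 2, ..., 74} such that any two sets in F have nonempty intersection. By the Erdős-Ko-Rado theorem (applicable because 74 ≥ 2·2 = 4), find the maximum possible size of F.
max |F| = C(73, 1) = 73

The Erdős-Ko-Rado theorem states: for n ≥ 2k, an intersecting family of k-subsets of an n-element set has size at most C(n − 1, k − 1), with equality for 'star' families {A ⊆ [n] : |A| = k, i ∈ A} (fix an element i). For n = 74, k = 2: C(73, 1) = 73.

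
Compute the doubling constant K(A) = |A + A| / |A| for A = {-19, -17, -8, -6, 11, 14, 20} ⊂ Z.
K = |A + A| / |A| = 26/7

Enumerate A + A = {a + b : a, b ∈ A}. With |A| = 7, there are |A|^2 = 49 ordered sum pairs; collecting distinct values, A + A = {-38, -36, -34, -27, -25, -23, -16, -14, -12, -8, -6, -5, -3, 1, 3, 5, 6, 8, 12, 14, 22, 25, 28, 31, 34, 40}, so |A + A| = 26. Thus K = 26/7. For comparison, the minimum possible |A + A| over all 7-element sets is 2·7 − 1 = 13 (so min K = 13/7), attained only by arithmetic progressions.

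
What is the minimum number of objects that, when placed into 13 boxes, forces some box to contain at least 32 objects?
n = (32 − 1)·13 + 1 = 404

By the generalised pigeonhole principle, to guarantee some box contains ≥ r objects we need more than (r − 1) · k objects total. Threshold: n = (r − 1) · k + 1. With r = 32 and k = 13: n = 31 · 13 + 1 = 403 + 1 = 404. For n = 403 = 31 · 13, we can put exactly 31 objects in every box, avoiding 32 in any single one — so 404 is tight.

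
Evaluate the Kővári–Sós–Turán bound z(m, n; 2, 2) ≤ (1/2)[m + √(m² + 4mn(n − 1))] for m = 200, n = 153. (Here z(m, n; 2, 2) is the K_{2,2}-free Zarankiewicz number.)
z(200, 153; 2, 2) ≤ (1/2)[200 + √(200² + 4·200·153·152)] = (1/2)[200 + √18644800] = 2258.9812

Kővári–Sós–Turán: let r_1, ..., r_200 be the row sums and z = Σ r_i the total number of 1s. Each pair of columns can share at most one row with both entries 1 (else a 2×2 all-ones block appears), so Σ_i C(r_i, 2) ≤ C(153, 2) = 11628. By convexity Σ_i C(r_i, 2) ≥ 200·C(z/200, 2) = z(z − 200)/(2·200), giving z² − 200z − 200·153·152 ≤ 0 and hence z ≤ (1/2)[200 + √(40000 + 4·4651200)] = (1/2)[200 + √18644800] ≈ (1/2)(200 + 4317.9625) = 2258.9812.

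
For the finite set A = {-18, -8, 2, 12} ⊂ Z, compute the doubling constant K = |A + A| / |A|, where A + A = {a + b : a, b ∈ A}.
K = |A + A| / |A| = 7/4

Enumerate A + A = {a + b : a, b ∈ A}. With |A| = 4, there are |A|^2 = 16 ordered sum pairs; collecting distinct values, A + A = {-36, -26, -16, -6, 4, 14, 24}, so |A + A| = 7. Thus K = 7/4. Here |A + A| = 2|A| − 1 = 7, the minimum possible — so K = 7/4 is minimal, which holds iff A is an arithmetic progression.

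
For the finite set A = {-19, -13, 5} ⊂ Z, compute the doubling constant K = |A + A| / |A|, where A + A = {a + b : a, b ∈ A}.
K = |A + A| / |A| = 6/3 = 2

Enumerate A + A = {a + b : a, b ∈ A}. With |A| = 3, there are |A|^2 = 9 ordered sum pairs; collecting distinct values, A + A = {-38, -32, -26, -14, -8, 10}, so |A + A| = 6. Thus K = 6/3 = 2. For comparison, the minimum possible |A + A| over all 3-element sets is 2·3 − 1 = 5 (so min K = 5/3), attained only by arithmetic progressions.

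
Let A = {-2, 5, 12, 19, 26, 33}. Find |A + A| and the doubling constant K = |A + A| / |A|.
K = |A + A| / |A| = 11/6

Enumerate A + A = {a + b : a, b ∈ A}. With |A| = 6, there are |A|^2 = 36 ordered sum pairs; collecting distinct values, A + A = {-4, 3, 10, 17, 24, 31, 38, 45, 52, 59, 66}, so |A + A| = 11. Thus K = 11/6. Here |A + A| = 2|A| − 1 = 11, the minimum possible — so K = 11/6 is minimal, which holds iff A is an arithmetic progression.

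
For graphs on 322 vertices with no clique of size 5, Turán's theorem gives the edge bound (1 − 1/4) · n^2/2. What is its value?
Turán density bound = (3/4) · 322^2/2 = 77763/2 ≈ 38881.5

Turán's theorem: ex(n, K_{r+1}) is achieved by the complete r-partite Turán graph T(n, r) with parts as balanced as possible, and is at most (1 − 1/r) · n^2/2. For r = 4, n = 322: the density bound is (3/4) · 103684/2 = 77763/2 ≈ 38881.5. The integer-valued extremum is e(T(322, 4)) = 38881, which is strictly less than the density bound 77763/2 since 4 ∤ 322 (the parts of T(322, 4) cannot all be equal).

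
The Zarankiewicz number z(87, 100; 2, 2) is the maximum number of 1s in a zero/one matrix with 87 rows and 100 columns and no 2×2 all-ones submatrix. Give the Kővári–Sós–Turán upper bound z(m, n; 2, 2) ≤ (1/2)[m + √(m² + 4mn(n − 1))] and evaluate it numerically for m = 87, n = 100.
z(87, 100; 2, 2) ≤ (1/2)[87 + √(87² + 4·87·100·99)] = (1/2)[87 + √3452769] = 972.5814

Kővári–Sós–Turán: let r_1, ..., r_87 be the row sums and z = Σ r_i the total number of 1s. Each pair of columns can share at most one row with both entries 1 (else a 2×2 all-ones block appears), so Σ_i C(r_i, 2) ≤ C(100, 2) = 4950. By convexity Σ_i C(r_i, 2) ≥ 87·C(z/87, 2) = z(z − 87)/(2·87), giving z² − 87z − 87·100·99 ≤ 0 and hence z ≤ (1/2)[87 + √(7569 + 4·861300)] = (1/2)[87 + √3452769] ≈ (1/2)(87 + 1858.1628) = 972.5814.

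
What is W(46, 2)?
W(46, 2) = 46 + 1 = 47

A 2-term AP is any pair of integers, so a monochromatic 2-AP exists iff some colour is used at least twice. With 46 colours, the colouring i ↦ i on {1, ..., 46} uses each colour once, avoiding any monochromatic pair, so W(46, 2) > 46. For {1, ..., 47}, pigeonhole forces two integers of the same colour, which form a monochromatic 2-AP. Hence W(46, 2) = 47.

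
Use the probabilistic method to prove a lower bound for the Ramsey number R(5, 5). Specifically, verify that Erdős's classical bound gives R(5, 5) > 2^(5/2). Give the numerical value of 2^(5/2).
2^(5/2) = 5.6569; so R(5, 5) > 5.6569

Colour each edge of K_n uniformly at random with red/blue. The expected number of monochromatic K_5 is C(n, 5) · 2 · 2^(−C(5,2)). If C(n, 5) · 2^(1 − C(5,2)) < 1, then with positive probability no monochromatic K_5 exists, so R(5, 5) > n. The standard estimate C(n, 5) ≤ n^5/5! shows this inequality holds whenever n ≤ 2^(5/2) (since 5! · 2^(C(5,2) − 1) > 2^(5^2/2) ≥ n^5). Hence R(5, 5) > 2^(5/2) = 5.6569.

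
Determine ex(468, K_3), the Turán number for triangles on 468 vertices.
ex(468, K_3) = ⌊468^2/4⌋ = 54756

Mantel (1907): a triangle-free graph on n vertices has at most ⌊n^2/4⌋ edges, with equality for the complete bipartite graph K_{⌊n/2⌋, ⌈n/2⌉}. For n = 468: ⌊468^2/4⌋ = ⌊219024/4⌋ = 54756. The extremal graph is K_{234, 234}, which has 234·234 = 54756 edges.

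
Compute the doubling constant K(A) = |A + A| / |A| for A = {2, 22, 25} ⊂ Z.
K = |A + A| / |A| = 6/3 = 2

Enumerate A + A = {a + b : a, b ∈ A}. With |A| = 3, there are |A|^2 = 9 ordered sum pairs; collecting distinct values, A + A = {4, 24, 27, 44, 47, 50}, so |A + A| = 6. Thus K = 6/3 = 2. For comparison, the minimum possible |A + A| over all 3-element sets is 2·3 − 1 = 5 (so min K = 5/3), attained only by arithmetic progressions.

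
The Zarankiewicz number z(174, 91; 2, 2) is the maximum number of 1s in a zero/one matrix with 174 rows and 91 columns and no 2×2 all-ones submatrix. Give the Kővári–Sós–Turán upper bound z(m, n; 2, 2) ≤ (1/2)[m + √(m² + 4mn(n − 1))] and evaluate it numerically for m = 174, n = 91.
z(174, 91; 2, 2) ≤ (1/2)[174 + √(174² + 4·174·91·90)] = (1/2)[174 + √5730516] = 1283.9248

Kővári–Sós–Turán: let r_1, ..., r_174 be the row sums and z = Σ r_i the total number of 1s. Each pair of columns can share at most one row with both entries 1 (else a 2×2 all-ones block appears), so Σ_i C(r_i, 2) ≤ C(91, 2) = 4095. By convexity Σ_i C(r_i, 2) ≥ 174·C(z/174, 2) = z(z − 174)/(2·174), giving z² − 174z − 174·91·90 ≤ 0 and hence z ≤ (1/2)[174 + √(30276 + 4·1425060)] = (1/2)[174 + √5730516] ≈ (1/2)(174 + 2393.8496) = 1283.9248.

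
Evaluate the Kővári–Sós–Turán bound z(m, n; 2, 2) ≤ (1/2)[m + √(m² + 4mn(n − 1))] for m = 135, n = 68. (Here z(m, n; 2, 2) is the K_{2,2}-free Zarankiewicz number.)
z(135, 68; 2, 2) ≤ (1/2)[135 + √(135² + 4·135·68·67)] = (1/2)[135 + √2478465] = 854.6571

Kővári–Sós–Turán: let r_1, ..., r_135 be the row sums and z = Σ r_i the total number of 1s. Each pair of columns can share at most one row with both entries 1 (else a 2×2 all-ones block appears), so Σ_i C(r_i, 2) ≤ C(68, 2) = 2278. By convexity Σ_i C(r_i, 2) ≥ 135·C(z/135, 2) = z(z − 135)/(2·135), giving z² − 135z − 135·68·67 ≤ 0 and hence z ≤ (1/2)[135 + √(18225 + 4·615060)] = (1/2)[135 + √2478465] ≈ (1/2)(135 + 1574.3141) = 854.6571.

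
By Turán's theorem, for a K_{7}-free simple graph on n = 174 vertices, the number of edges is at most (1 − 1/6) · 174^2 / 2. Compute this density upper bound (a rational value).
Turán density bound = (5/6) · 174^2/2 = 12615

Turán's theorem: ex(n, K_{r+1}) is achieved by the complete r-partite Turán graph T(n, r) with parts as balanced as possible, and is at most (1 − 1/r) · n^2/2. For r = 6, n = 174: the density bound is (5/6) · 30276/2 = 12615. Since 6 ∣ 174, the Turán graph T(174, 6) has parts of equal size 29, and its edge count e(T(174, 6)) = 12615 attains the density bound exactly.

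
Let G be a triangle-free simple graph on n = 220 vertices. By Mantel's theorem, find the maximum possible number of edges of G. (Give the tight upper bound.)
ex(220, K_3) = ⌊220^2/4⌋ = 12100

Mantel (1907): a triangle-free graph on n vertices has at most ⌊n^2/4⌋ edges, with equality for the complete bipartite graph K_{⌊n/2⌋, ⌈n/2⌉}. For n = 220: ⌊220^2/4⌋ = ⌊48400/4⌋ = 12100. The extremal graph is K_{110, 110}, which has 110·110 = 12100 edges.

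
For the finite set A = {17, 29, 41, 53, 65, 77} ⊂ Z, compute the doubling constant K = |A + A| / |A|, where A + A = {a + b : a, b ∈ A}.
K = |A + A| / |A| = 11/6

Enumerate A + A = {a + b : a, b ∈ A}. With |A| = 6, there are |A|^2 = 36 ordered sum pairs; collecting distinct values, A + A = {34, 46, 58, 70, 82, 94, 106, 118, 130, 142, 154}, so |A + A| = 11. Thus K = 11/6. Here |A + A| = 2|A| − 1 = 11, the minimum possible — so K = 11/6 is minimal, which holds iff A is an arithmetic progression.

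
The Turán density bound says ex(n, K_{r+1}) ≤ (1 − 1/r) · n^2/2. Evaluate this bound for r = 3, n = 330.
Turán density bound = (2/3) · 330^2/2 = 36300

Turán's theorem: ex(n, K_{r+1}) is achieved by the complete r-partite Turán graph T(n, r) with parts as balanced as possible, and is at most (1 − 1/r) · n^2/2. For r = 3, n = 330: the density bound is (2/3) · 108900/2 = 36300. Since 3 ∣ 330, the Turán graph T(330, 3) has parts of equal size 110, and its edge count e(T(330, 3)) = 36300 attains the density bound exactly.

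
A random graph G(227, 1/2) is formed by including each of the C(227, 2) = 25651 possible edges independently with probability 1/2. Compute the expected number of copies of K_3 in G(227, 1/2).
E[# K_3] = C(227, 3) · (1/2)^C(3, 2) = 1923825 / 2^3 = 240478.125

For each 3-subset S of vertices (there are C(227, 3) = 1923825 such S), let X_S = 1 if S induces a K_3 (all C(3, 2) = 3 edges present). Then P(X_S = 1) = (1/2)^3 = 1/8. By linearity of expectation, E[# K_3] = C(227, 3) · (1/2)^3 = 1923825 / 8 = 240478.125.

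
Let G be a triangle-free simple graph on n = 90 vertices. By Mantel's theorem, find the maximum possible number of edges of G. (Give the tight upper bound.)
ex(90, K_3) = ⌊90^2/4⌋ = 2025

Mantel (1907): a triangle-free graph on n vertices has at most ⌊n^2/4⌋ edges, with equality for the complete bipartite graph K_{⌊n/2⌋, ⌈n/2⌉}. For n = 90: ⌊90^2/4⌋ = ⌊8100/4⌋ = 2025. The extremal graph is K_{45, 45}, which has 45·45 = 2025 edges.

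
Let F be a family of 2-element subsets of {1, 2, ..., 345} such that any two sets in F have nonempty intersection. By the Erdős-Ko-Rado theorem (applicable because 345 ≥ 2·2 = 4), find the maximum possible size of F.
max |F| = C(344, 1) = 344

The Erdős-Ko-Rado theorem states: for n ≥ 2k, an intersecting family of k-subsets of an n-element set has size at most C(n − 1, k − 1), with equality for 'star' families {A ⊆ [n] : |A| = k, i ∈ A} (fix an element i). For n = 345, k = 2: C(344, 1) = 344.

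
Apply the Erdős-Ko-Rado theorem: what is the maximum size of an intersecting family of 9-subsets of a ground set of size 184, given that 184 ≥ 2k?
max |F| = C(183, 8) = 26712344173086

Erdős-Ko-Rado (1961): when n ≥ 2k, max |F| = C(n−1, k−1). The bound is attained by the star {A : i ∈ A} for any fixed i ∈ [n]. Here C(184−1, 9−1) = C(183, 8) = 26712344173086.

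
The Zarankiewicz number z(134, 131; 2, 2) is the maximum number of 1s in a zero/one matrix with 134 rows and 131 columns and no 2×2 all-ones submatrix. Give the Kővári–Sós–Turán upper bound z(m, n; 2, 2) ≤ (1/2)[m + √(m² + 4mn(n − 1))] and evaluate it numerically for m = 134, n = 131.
z(134, 131; 2, 2) ≤ (1/2)[134 + √(134² + 4·134·131·130)] = (1/2)[134 + √9146036] = 1579.1207

Kővári–Sós–Turán: let r_1, ..., r_134 be the row sums and z = Σ r_i the total number of 1s. Each pair of columns can share at most one row with both entries 1 (else a 2×2 all-ones block appears), so Σ_i C(r_i, 2) ≤ C(131, 2) = 8515. By convexity Σ_i C(r_i, 2) ≥ 134·C(z/134, 2) = z(z − 134)/(2·134), giving z² − 134z − 134·131·130 ≤ 0 and hence z ≤ (1/2)[134 + √(17956 + 4·2282020)] = (1/2)[134 + √9146036] ≈ (1/2)(134 + 3024.2414) = 1579.1207.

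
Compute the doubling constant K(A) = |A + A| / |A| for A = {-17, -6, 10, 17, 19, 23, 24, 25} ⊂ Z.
K = |A + A| / |A| = 33/8

Enumerate A + A = {a + b : a, b ∈ A}. With |A| = 8, there are |A|^2 = 64 ordered sum pairs; collecting distinct values, A + A = {-34, -23, -12, -7, 0, 2, 4, 6, 7, 8, 11, 13, 17, 18, 19, 20, 27, 29, 33, 34, 35, 36, 38, 40, 41, 42, 43, 44, 46, 47, 48, 49, 50}, so |A + A| = 33. Thus K = 33/8. For comparison, the minimum possible |A + A| over all 8-element sets is 2·8 − 1 = 15 (so min K = 15/8), attained only by arithmetic progressions.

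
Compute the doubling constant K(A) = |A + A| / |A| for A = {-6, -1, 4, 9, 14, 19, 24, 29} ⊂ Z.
K = |A + A| / |A| = 15/8

Enumerate A + A = {a + b : a, b ∈ A}. With |A| = 8, there are |A|^2 = 64 ordered sum pairs; collecting distinct values, A + A = {-12, -7, -2, 3, 8, 13, 18, 23, 28, 33, 38, 43, 48, 53, 58}, so |A + A| = 15. Thus K = 15/8. Here |A + A| = 2|A| − 1 = 15, the minimum possible — so K = 15/8 is minimal, which holds iff A is an arithmetic progression.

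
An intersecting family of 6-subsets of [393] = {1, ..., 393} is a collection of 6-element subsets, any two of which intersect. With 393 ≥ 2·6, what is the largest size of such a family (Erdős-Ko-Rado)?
max |F| = C(392, 5) = 75184360888

The Erdős-Ko-Rado theorem states: for n ≥ 2k, an intersecting family of k-subsets of an n-element set has size at most C(n − 1, k − 1), with equality for 'star' families {A ⊆ [n] : |A| = k, i ∈ A} (fix an element i). For n = 393, k = 6: C(392, 5) = 75184360888.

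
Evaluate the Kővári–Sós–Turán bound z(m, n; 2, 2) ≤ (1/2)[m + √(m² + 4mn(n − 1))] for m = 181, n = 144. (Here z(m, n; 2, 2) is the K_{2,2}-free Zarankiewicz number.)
z(181, 144; 2, 2) ≤ (1/2)[181 + √(181² + 4·181·144·143)] = (1/2)[181 + √14941369] = 2023.2034

Kővári–Sós–Turán: let r_1, ..., r_181 be the row sums and z = Σ r_i the total number of 1s. Each pair of columns can share at most one row with both entries 1 (else a 2×2 all-ones block appears), so Σ_i C(r_i, 2) ≤ C(144, 2) = 10296. By convexity Σ_i C(r_i, 2) ≥ 181·C(z/181, 2) = z(z − 181)/(2·181), giving z² − 181z − 181·144·143 ≤ 0 and hence z ≤ (1/2)[181 + √(32761 + 4·3727152)] = (1/2)[181 + √14941369] ≈ (1/2)(181 + 3865.4067) = 2023.2034.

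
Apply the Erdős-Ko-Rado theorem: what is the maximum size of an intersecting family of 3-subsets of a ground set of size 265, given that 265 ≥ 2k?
max |F| = C(264, 2) = 34716

The Erdős-Ko-Rado theorem states: for n ≥ 2k, an intersecting family of k-subsets of an n-element set has size at most C(n − 1, k − 1), with equality for 'star' families {A ⊆ [n] : |A| = k, i ∈ A} (fix an element i). For n = 265, k = 3: C(264, 2) = 34716.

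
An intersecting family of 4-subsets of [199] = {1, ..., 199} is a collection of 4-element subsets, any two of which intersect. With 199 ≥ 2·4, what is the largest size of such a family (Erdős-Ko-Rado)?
max |F| = C(198, 3) = 1274196

The Erdős-Ko-Rado theorem states: for n ≥ 2k, an intersecting family of k-subsets of an n-element set has size at most C(n − 1, k − 1), with equality for 'star' families {A ⊆ [n] : |A| = k, i ∈ A} (fix an element i). For n = 199, k = 4: C(198, 3) = 1274196.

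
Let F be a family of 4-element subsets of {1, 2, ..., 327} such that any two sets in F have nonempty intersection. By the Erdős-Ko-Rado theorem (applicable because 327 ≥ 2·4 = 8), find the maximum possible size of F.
max |F| = C(326, 3) = 5721300

The Erdős-Ko-Rado theorem states: for n ≥ 2k, an intersecting family of k-subsets of an n-element set has size at most C(n − 1, k − 1), with equality for 'star' families {A ⊆ [n] : |A| = k, i ∈ A} (fix an element i). For n = 327, k = 4: C(326, 3) = 5721300.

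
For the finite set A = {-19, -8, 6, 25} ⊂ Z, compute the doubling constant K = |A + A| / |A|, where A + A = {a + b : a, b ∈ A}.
K = |A + A| / |A| = 10/4 = 5/2

Enumerate A + A = {a + b : a, b ∈ A}. With |A| = 4, there are |A|^2 = 16 ordered sum pairs; collecting distinct values, A + A = {-38, -27, -16, -13, -2, 6, 12, 17, 31, 50}, so |A + A| = 10. Thus K = 10/4 = 5/2. For comparison, the minimum possible |A + A| over all 4-element sets is 2·4 − 1 = 7 (so min K = 7/4), attained only by arithmetic progressions.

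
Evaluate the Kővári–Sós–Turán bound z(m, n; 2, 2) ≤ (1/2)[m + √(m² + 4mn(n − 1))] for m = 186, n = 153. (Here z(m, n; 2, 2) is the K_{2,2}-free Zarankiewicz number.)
z(186, 153; 2, 2) ≤ (1/2)[186 + √(186² + 4·186·153·152)] = (1/2)[186 + √17337060] = 2174.8898

Kővári–Sós–Turán: let r_1, ..., r_186 be the row sums and z = Σ r_i the total number of 1s. Each pair of columns can share at most one row with both entries 1 (else a 2×2 all-ones block appears), so Σ_i C(r_i, 2) ≤ C(153, 2) = 11628. By convexity Σ_i C(r_i, 2) ≥ 186·C(z/186, 2) = z(z − 186)/(2·186), giving z² − 186z − 186·153·152 ≤ 0 and hence z ≤ (1/2)[186 + √(34596 + 4·4325616)] = (1/2)[186 + √17337060] ≈ (1/2)(186 + 4163.7795) = 2174.8898.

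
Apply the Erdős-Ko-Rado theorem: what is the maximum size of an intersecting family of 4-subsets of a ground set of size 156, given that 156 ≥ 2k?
max |F| = C(155, 3) = 608685

Erdős-Ko-Rado (1961): when n ≥ 2k, max |F| = C(n−1, k−1). The bound is attained by the star {A : i ∈ A} for any fixed i ∈ [n]. Here C(156−1, 4−1) = C(155, 3) = 608685.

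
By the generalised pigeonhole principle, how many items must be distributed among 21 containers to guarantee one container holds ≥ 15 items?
n = (15 − 1)·21 + 1 = 295

By the generalised pigeonhole principle, to guarantee some box contains ≥ r objects we need more than (r − 1) · k objects total. Threshold: n = (r − 1) · k + 1. With r = 15 and k = 21: n = 14 · 21 + 1 = 294 + 1 = 295. For n = 294 = 14 · 21, we can put exactly 14 objects in every box, avoiding 15 in any single one — so 295 is tight.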